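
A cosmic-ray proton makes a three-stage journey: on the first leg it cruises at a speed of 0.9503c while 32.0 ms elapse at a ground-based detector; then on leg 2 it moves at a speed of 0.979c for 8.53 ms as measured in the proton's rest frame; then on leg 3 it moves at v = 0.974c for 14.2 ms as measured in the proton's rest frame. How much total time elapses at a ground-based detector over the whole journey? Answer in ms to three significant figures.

Leg 1: 32.0 ms is already measured at a ground-based detector.
Leg 2: γ = 1/√(1 − 0.979²) = 1/√0.04156 = 4.905; Δt_2 = 4.905 × 8.53 = 41.84 ms.
Leg 3: γ = 1/√(1 − 0.974²) = 1/√0.05132 = 4.414; Δt_3 = 4.414 × 14.2 = 62.68 ms.
Total: 32.00 + 41.84 + 62.68 ms.

Δt = 137 ms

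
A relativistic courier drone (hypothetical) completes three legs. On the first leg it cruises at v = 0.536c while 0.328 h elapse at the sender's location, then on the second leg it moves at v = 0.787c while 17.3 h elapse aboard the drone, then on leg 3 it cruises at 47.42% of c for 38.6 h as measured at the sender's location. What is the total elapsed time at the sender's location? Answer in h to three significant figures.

Δt = 67.0 h

Leg 1: 0.328 h is already measured at the sender's location.
Leg 2: γ = 1/√(1 − 0.787²) = 1/√0.3806 = 1.621; Δt_2 = 1.621 × 17.3 = 28.04 h.
Leg 3: 38.6 h is already measured at the sender's location.
Total: 0.3280 + 28.04 + 38.60 h.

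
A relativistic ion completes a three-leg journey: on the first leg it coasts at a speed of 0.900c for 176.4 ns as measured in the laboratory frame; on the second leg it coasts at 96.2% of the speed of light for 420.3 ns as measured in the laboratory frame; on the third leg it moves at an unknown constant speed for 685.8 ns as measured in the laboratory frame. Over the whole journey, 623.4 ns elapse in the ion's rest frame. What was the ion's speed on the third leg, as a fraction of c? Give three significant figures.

β = 0.777

Leg 1: γ = 1/√(1 − 0.900²) = 1/√0.1900 = 2.294; τ_1 = 176.4/2.294 = 76.89 ns.
Leg 2: β = 0.962; γ = 1/√(1 − 0.962²) = 1/√0.07456 = 3.662; τ_2 = 420.3/3.662 = 114.8 ns.
Leg 3: speed unknown; τ_3 = 685.8/γ_3.
Total proper time: 76.89 + 114.8 + τ_3 = 623.4, so τ_3 = 623.4 − 191.7 = 431.7 ns.
γ_3 = 685.8/431.7 = 1.588; β = √(1 − 1/γ²) = √0.6037.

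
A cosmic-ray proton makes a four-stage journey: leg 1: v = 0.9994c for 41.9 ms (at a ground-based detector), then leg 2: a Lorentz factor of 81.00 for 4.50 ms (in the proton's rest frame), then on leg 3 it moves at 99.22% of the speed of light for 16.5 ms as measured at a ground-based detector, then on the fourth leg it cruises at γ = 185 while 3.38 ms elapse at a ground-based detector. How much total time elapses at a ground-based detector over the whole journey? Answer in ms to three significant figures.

Δt = 426 ms

Leg 1: 41.9 ms is already measured at a ground-based detector.
Leg 2: γ = 81.00; Δt_2 = 81.00 × 4.50 = 364.5 ms.
Leg 3: 16.5 ms is already measured at a ground-based detector.
Leg 4: 3.38 ms is already measured at a ground-based detector.
Total: 41.90 + 364.5 + 16.50 + 3.380 ms.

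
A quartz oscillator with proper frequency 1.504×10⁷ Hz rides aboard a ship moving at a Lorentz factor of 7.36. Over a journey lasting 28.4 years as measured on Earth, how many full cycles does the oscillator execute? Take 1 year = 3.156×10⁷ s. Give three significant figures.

γ = 7.36
The oscillator's own cycle count is N = f × τ where τ is the proper time on the ship. τ = Δt/γ = 28.4/7.360 = 3.859 years = 1.218×10⁸ s.
N = 1.504×10⁷ × 1.218×10⁸ = 1.832×10¹⁵.

N = 1.83×10¹⁵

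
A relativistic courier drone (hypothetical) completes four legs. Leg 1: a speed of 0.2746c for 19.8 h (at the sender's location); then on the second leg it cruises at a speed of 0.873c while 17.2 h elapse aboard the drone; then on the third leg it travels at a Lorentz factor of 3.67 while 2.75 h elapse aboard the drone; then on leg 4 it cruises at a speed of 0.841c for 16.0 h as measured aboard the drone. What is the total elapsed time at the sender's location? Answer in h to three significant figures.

Leg 1: 19.8 h is already measured at the sender's location.
Leg 2: γ = 1/√(1 − 0.873²) = 1/√0.2379 = 2.050; Δt_2 = 2.050 × 17.2 = 35.27 h.
Leg 3: γ = 3.67; Δt_3 = 3.670 × 2.75 = 10.09 h.
Leg 4: γ = 1/√(1 − 0.841²) = 1/√0.2927 = 1.848; Δt_4 = 1.848 × 16.0 = 29.57 h.
Total: 19.80 + 35.27 + 10.09 + 29.57 h.

Δt = 94.7 h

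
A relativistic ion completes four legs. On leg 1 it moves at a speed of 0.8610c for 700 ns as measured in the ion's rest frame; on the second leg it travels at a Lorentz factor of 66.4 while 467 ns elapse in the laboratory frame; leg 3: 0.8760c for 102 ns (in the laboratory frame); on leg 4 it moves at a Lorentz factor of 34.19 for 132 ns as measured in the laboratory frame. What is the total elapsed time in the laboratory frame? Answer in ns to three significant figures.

Δt = 2080 ns

Leg 1: γ = 1/√(1 − 0.8610²) = 1/√0.2587 = 1.966; Δt_1 = 1.966 × 700 = 1376 ns.
Leg 2: 467 ns is already measured in the laboratory frame.
Leg 3: 102 ns is already measured in the laboratory frame.
Leg 4: 132 ns is already measured in the laboratory frame.
Total: 1376 + 467.0 + 102.0 + 132.0 ns.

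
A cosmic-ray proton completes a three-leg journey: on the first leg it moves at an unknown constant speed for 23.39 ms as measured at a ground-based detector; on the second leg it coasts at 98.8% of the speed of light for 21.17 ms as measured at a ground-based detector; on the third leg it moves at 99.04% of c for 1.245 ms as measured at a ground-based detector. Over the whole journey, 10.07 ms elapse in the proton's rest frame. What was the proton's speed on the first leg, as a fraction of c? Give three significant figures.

Leg 1: speed unknown; τ_1 = 23.39/γ_1.
Leg 2: β = 0.988; γ = 1/√(1 − 0.988²) = 1/√0.02386 = 6.474; τ_2 = 21.17/6.474 = 3.270 ms.
Leg 3: β = 0.9904; γ = 1/√(1 − 0.9904²) = 1/√0.01911 = 7.234; τ_3 = 1.245/7.234 = 0.1721 ms.
Total proper time: τ_1 + 3.270 + 0.1721 = 10.07, so τ_1 = 10.07 − 3.442 = 6.628 ms.
γ_1 = 23.39/6.628 = 3.529; β = √(1 − 1/γ²) = √0.9197.

β = 0.959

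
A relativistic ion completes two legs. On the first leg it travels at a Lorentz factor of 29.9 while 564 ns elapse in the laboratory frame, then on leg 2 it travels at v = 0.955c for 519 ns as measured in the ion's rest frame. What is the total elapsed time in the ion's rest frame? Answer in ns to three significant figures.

Leg 1: γ = 29.9; τ_1 = 564/29.90 = 18.86 ns.
Leg 2: 519 ns is already measured in the ion's rest frame.
Total: 18.86 + 519.0 ns.

τ = 538 ns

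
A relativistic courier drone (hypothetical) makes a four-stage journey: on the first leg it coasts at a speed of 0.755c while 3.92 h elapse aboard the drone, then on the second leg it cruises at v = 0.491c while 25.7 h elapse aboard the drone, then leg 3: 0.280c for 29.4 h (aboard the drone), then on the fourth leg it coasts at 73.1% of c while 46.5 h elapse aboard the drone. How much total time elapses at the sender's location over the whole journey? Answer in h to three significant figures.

Δt = 134 h

Leg 1: γ = 1/√(1 − 0.755²) = 1/√0.4300 = 1.525; Δt_1 = 1.525 × 3.92 = 5.978 h.
Leg 2: γ = 1/√(1 − 0.491²) = 1/√0.7589 = 1.148; Δt_2 = 1.148 × 25.7 = 29.50 h.
Leg 3: γ = 1/√(1 − 0.280²) = 25/24 ≈ 1.042; Δt_3 = 1.042 × 29.4 = 30.62 h.
Leg 4: β = 0.731; γ = 1/√(1 − 0.731²) = 1/√0.4656 = 1.465; Δt_4 = 1.465 × 46.5 = 68.14 h.
Total: 5.978 + 29.50 + 30.62 + 68.14 h.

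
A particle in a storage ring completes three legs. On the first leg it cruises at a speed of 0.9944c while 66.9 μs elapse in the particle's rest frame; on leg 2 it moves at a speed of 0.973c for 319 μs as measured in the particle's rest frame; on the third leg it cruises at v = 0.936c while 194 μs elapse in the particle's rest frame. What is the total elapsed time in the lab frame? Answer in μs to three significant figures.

Leg 1: γ = 1/√(1 − 0.9944²) = 1/√0.01117 = 9.462; Δt_1 = 9.462 × 66.9 = 633.0 μs.
Leg 2: γ = 1/√(1 − 0.973²) = 1/√0.05327 = 4.333; Δt_2 = 4.333 × 319 = 1382 μs.
Leg 3: γ = 1/√(1 − 0.936²) = 1/√0.1239 = 2.841; Δt_3 = 2.841 × 194 = 551.1 μs.
Total: 633.0 + 1382 + 551.1 μs.

Δt = 2570 μs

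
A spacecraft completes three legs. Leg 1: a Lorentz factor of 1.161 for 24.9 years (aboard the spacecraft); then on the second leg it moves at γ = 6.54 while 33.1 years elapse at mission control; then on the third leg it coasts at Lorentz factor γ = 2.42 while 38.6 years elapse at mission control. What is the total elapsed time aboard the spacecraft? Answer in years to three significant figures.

Leg 1: 24.9 years is already measured aboard the spacecraft.
Leg 2: γ = 6.54; τ_2 = 33.1/6.540 = 5.061 years.
Leg 3: γ = 2.42; τ_3 = 38.6/2.420 = 15.95 years.
Total: 24.90 + 5.061 + 15.95 years.

τ = 45.9 years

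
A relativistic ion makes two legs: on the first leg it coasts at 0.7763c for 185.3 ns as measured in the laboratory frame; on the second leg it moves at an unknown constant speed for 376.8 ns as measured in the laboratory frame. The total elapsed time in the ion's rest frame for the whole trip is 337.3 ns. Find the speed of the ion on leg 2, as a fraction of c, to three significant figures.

Leg 1: γ = 1/√(1 − 0.7763²) = 1/√0.3974 = 1.586; τ_1 = 185.3/1.586 = 116.8 ns.
Leg 2: speed unknown; τ_2 = 376.8/γ_2.
Total proper time: 116.8 + τ_2 = 337.3, so τ_2 = 337.3 − 116.8 = 220.5 ns.
γ_2 = 376.8/220.5 = 1.709; β = √(1 − 1/γ²) = √0.6576.

β = 0.811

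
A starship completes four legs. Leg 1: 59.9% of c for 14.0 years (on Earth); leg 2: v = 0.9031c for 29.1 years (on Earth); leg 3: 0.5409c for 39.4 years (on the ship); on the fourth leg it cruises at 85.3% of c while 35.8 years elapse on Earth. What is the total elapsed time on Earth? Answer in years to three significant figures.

Δt = 126 years

Leg 1: 14.0 years is already measured on Earth.
Leg 2: 29.1 years is already measured on Earth.
Leg 3: γ = 1/√(1 − 0.5409²) = 1/√0.7074 = 1.189; Δt_3 = 1.189 × 39.4 = 46.84 years.
Leg 4: 35.8 years is already measured on Earth.
Total: 14.00 + 29.10 + 46.84 + 35.80 years.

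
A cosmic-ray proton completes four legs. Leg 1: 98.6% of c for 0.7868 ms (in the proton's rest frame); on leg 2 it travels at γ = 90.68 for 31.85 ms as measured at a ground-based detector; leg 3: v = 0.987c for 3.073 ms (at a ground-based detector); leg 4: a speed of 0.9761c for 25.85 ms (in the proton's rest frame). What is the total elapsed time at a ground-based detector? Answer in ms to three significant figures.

Leg 1: β = 0.986; γ = 1/√(1 − 0.986²) = 1/√0.02780 = 5.997; Δt_1 = 5.997 × 0.7868 = 4.719 ms.
Leg 2: 31.85 ms is already measured at a ground-based detector.
Leg 3: 3.073 ms is already measured at a ground-based detector.
Leg 4: γ = 1/√(1 − 0.9761²) = 1/√0.04723 = 4.601; Δt_4 = 4.601 × 25.85 = 118.9 ms.
Total: 4.719 + 31.85 + 3.073 + 118.9 ms.

Δt = 159 ms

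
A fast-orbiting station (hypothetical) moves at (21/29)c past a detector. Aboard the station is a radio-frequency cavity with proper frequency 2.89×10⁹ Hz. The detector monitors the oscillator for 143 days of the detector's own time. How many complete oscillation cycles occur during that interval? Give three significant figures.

γ = 1/√(1 − (21/29)²) = 29/20 = 1.450
During 143 days of lab time, the oscillator's proper time advances by τ = Δt/γ = 143/1.450 = 98.62 days = 8.521×10⁶ s.
N = f × τ = 2.89×10⁹ × 8.521×10⁶ = 2.463×10¹⁶.

N = 2.46×10¹⁶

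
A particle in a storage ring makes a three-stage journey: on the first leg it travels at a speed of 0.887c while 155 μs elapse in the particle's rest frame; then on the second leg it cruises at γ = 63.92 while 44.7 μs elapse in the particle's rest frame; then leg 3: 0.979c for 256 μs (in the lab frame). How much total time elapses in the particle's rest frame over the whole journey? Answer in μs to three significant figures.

Leg 1: 155 μs is already measured in the particle's rest frame.
Leg 2: 44.7 μs is already measured in the particle's rest frame.
Leg 3: γ = 1/√(1 − 0.979²) = 1/√0.04156 = 4.905; τ_3 = 256/4.905 = 52.19 μs.
Total: 155.0 + 44.70 + 52.19 μs.

τ = 252 μs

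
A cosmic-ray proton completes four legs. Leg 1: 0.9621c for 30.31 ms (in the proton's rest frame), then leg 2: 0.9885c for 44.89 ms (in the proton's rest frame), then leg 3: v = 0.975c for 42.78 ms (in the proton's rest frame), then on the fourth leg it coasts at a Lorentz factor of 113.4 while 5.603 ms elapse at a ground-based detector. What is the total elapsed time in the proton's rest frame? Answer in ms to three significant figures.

τ = 118 ms

Leg 1: 30.31 ms is already measured in the proton's rest frame.
Leg 2: 44.89 ms is already measured in the proton's rest frame.
Leg 3: 42.78 ms is already measured in the proton's rest frame.
Leg 4: γ = 113.4; τ_4 = 5.603/113.4 = 0.04941 ms.
Total: 30.31 + 44.89 + 42.78 + 0.04941 ms.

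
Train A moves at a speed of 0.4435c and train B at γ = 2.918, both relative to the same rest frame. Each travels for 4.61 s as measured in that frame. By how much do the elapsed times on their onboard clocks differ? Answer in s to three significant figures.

A: γ = 1/√(1 − 0.4435²) = 1/√0.8033 = 1.116; τ_A = 4.61/1.116 = 4.132 s.
B: γ = 2.918; τ_B = 4.61/2.918 = 1.580 s.

|τ_A − τ_B| = 2.55 s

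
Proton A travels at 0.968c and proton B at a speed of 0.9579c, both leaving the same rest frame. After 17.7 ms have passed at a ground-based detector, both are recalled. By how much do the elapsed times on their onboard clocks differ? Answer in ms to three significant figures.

|τ_A − τ_B| = 0.640 ms

A: γ = 1/√(1 − 0.968²) = 1/√0.06298 = 3.985; τ_A = 17.7/3.985 = 4.442 ms.
B: γ = 1/√(1 − 0.9579²) = 1/√0.08243 = 3.483; τ_B = 17.7/3.483 = 5.082 ms.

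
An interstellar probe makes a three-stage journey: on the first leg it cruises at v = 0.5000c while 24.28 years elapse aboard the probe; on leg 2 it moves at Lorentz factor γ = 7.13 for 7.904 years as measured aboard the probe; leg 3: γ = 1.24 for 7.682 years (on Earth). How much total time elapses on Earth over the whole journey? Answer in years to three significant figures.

Δt = 92.1 years

Leg 1: γ = 1/√(1 − 0.5000²) = 1/√0.7500 = 1.155; Δt_1 = 1.155 × 24.28 = 28.04 years.
Leg 2: γ = 7.13; Δt_2 = 7.130 × 7.904 = 56.36 years.
Leg 3: 7.682 years is already measured on Earth.
Total: 28.04 + 56.36 + 7.682 years.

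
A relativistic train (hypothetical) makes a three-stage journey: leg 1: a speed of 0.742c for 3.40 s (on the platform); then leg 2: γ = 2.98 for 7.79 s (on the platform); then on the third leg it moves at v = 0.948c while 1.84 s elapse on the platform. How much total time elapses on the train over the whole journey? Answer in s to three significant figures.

τ = 5.48 s

Leg 1: γ = 1/√(1 − 0.742²) = 1/√0.4494 = 1.492; τ_1 = 3.40/1.492 = 2.279 s.
Leg 2: γ = 2.98; τ_2 = 7.79/2.980 = 2.614 s.
Leg 3: γ = 1/√(1 − 0.948²) = 1/√0.1013 = 3.142; τ_3 = 1.84/3.142 = 0.5856 s.
Total: 2.279 + 2.614 + 0.5856 s.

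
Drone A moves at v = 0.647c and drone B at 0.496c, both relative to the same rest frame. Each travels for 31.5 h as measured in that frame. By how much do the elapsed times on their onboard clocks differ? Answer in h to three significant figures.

A: γ = 1/√(1 − 0.647²) = 1/√0.5814 = 1.311; τ_A = 31.5/1.311 = 24.02 h.
B: γ = 1/√(1 − 0.496²) = 1/√0.7540 = 1.152; τ_B = 31.5/1.152 = 27.35 h.

|τ_A − τ_B| = 3.33 h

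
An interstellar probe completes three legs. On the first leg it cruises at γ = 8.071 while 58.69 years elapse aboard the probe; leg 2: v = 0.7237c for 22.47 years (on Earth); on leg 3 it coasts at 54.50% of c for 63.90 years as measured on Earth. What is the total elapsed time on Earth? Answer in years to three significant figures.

Leg 1: γ = 8.071; Δt_1 = 8.071 × 58.69 = 473.7 years.
Leg 2: 22.47 years is already measured on Earth.
Leg 3: 63.90 years is already measured on Earth.
Total: 473.7 + 22.47 + 63.90 years.

Δt = 560 years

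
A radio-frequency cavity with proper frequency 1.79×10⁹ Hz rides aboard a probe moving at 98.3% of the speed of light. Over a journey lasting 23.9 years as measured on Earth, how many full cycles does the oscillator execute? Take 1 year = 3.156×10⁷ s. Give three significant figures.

N = 2.48×10¹⁷

β = 0.983; γ = 1/√(1 − 0.983²) = 1/√0.03371 = 5.446
The oscillator's own cycle count is N = f × τ where τ is the proper time aboard the probe. τ = Δt/γ = 23.9/5.446 = 4.388 years = 1.385×10⁸ s.
N = 1.79×10⁹ × 1.385×10⁸ = 2.479×10¹⁷.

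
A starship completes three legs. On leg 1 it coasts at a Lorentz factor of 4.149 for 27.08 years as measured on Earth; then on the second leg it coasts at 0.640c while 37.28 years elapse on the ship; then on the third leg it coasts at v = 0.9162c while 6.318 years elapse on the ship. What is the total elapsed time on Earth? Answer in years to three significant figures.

Δt = 91.4 years

Leg 1: 27.08 years is already measured on Earth.
Leg 2: γ = 1/√(1 − 0.640²) = 1/√0.5904 = 1.301; Δt_2 = 1.301 × 37.28 = 48.52 years.
Leg 3: γ = 1/√(1 − 0.9162²) = 1/√0.1606 = 2.495; Δt_3 = 2.495 × 6.318 = 15.77 years.
Total: 27.08 + 48.52 + 15.77 years.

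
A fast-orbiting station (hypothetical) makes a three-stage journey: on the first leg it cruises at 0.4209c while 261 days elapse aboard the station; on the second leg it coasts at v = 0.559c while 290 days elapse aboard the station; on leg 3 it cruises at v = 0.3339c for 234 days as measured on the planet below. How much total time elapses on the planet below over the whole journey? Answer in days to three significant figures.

Leg 1: γ = 1/√(1 − 0.4209²) = 1/√0.8228 = 1.102; Δt_1 = 1.102 × 261 = 287.7 days.
Leg 2: γ = 1/√(1 − 0.559²) = 1/√0.6875 = 1.206; Δt_2 = 1.206 × 290 = 349.7 days.
Leg 3: 234 days is already measured on the planet below.
Total: 287.7 + 349.7 + 234.0 days.

Δt = 871 days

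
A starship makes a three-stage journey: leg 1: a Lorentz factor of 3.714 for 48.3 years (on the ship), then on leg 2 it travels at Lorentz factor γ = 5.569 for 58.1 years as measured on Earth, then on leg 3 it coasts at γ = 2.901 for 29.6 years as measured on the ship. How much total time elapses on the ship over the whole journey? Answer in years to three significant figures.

Leg 1: 48.3 years is already measured on the ship.
Leg 2: γ = 5.569; τ_2 = 58.1/5.569 = 10.43 years.
Leg 3: 29.6 years is already measured on the ship.
Total: 48.30 + 10.43 + 29.60 years.

τ = 88.3 years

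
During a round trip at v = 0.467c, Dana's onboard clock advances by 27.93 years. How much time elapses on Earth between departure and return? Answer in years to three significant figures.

γ = 1/√(1 − 0.467²) = 1/√0.7819 = 1.131
Earth-frame duration is the dilated interval: Δt = γτ = 1.131 × 27.93 years.

Δt = 31.6 years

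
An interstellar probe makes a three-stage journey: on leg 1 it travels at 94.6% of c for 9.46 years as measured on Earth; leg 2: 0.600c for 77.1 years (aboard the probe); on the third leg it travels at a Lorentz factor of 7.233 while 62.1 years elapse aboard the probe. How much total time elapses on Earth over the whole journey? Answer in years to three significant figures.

Leg 1: 9.46 years is already measured on Earth.
Leg 2: γ = 1/√(1 − 0.600²) = 5/4 = 1.250; Δt_2 = 1.250 × 77.1 = 96.38 years.
Leg 3: γ = 7.233; Δt_3 = 7.233 × 62.1 = 449.2 years.
Total: 9.460 + 96.38 + 449.2 years.

Δt = 555 years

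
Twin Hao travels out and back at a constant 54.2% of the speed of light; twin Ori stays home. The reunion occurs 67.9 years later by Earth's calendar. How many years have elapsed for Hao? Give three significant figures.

β = 0.542; γ = 1/√(1 − 0.542²) = 1/√0.7062 = 1.190
Hao's clock measures proper time along the trip: τ = Δt/γ = 67.9/1.190 years.

τ = 57.1 years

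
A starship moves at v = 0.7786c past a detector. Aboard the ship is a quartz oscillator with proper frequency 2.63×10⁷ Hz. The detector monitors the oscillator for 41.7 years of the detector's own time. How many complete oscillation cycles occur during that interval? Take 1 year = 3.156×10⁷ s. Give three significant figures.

γ = 1/√(1 − 0.7786²) = 1/√0.3938 = 1.594
During 41.7 years of lab time, the oscillator's proper time advances by τ = Δt/γ = 41.7/1.594 = 26.17 years = 8.258×10⁸ s.
N = f × τ = 2.63×10⁷ × 8.258×10⁸ = 2.172×10¹⁶.

N = 2.17×10¹⁶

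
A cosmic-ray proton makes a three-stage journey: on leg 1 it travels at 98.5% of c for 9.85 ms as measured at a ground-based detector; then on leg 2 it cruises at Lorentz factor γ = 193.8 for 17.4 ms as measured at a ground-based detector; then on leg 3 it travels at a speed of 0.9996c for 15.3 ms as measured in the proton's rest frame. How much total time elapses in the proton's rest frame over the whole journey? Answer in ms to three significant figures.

τ = 17.1 ms

Leg 1: β = 0.985; γ = 1/√(1 − 0.985²) = 1/√0.02977 = 5.795; τ_1 = 9.85/5.795 = 1.700 ms.
Leg 2: γ = 193.8; τ_2 = 17.4/193.8 = 0.08978 ms.
Leg 3: 15.3 ms is already measured in the proton's rest frame.
Total: 1.700 + 0.08978 + 15.30 ms.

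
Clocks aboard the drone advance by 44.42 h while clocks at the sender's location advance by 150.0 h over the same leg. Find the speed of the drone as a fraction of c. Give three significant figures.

The proper time is measured aboard the drone (both events occur at the drone's location); Δt is measured at the sender's location. γ = Δt/τ = 150.0/44.42 = 3.377.
β = √(1 − 1/γ²) = √(1 − 0.08769) = √0.9123

v = 0.955c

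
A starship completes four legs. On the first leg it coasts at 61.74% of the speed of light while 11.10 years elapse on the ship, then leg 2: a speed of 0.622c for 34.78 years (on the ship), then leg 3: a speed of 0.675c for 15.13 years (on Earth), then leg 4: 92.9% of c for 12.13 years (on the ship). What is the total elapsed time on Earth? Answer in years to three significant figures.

Leg 1: β = 0.6174; γ = 1/√(1 − 0.6174²) = 1/√0.6188 = 1.271; Δt_1 = 1.271 × 11.10 = 14.11 years.
Leg 2: γ = 1/√(1 − 0.622²) = 1/√0.6131 = 1.277; Δt_2 = 1.277 × 34.78 = 44.42 years.
Leg 3: 15.13 years is already measured on Earth.
Leg 4: β = 0.929; γ = 1/√(1 − 0.929²) = 1/√0.1370 = 2.702; Δt_4 = 2.702 × 12.13 = 32.78 years.
Total: 14.11 + 44.42 + 15.13 + 32.78 years.

Δt = 106 years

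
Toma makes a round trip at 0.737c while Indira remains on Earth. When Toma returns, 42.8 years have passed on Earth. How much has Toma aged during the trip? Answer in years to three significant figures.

γ = 1/√(1 − 0.737²) = 1/√0.4568 = 1.480
Toma's clock measures proper time along the trip: τ = Δt/γ = 42.8/1.480 years.

τ = 28.9 years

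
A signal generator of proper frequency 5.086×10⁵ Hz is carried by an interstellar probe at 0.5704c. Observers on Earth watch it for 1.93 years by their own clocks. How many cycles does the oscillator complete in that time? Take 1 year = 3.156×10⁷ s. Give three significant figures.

N = 2.54×10¹³

γ = 1/√(1 − 0.5704²) = 1/√0.6746 = 1.217
During 1.93 years of lab time, the oscillator's proper time advances by τ = Δt/γ = 1.93/1.217 = 1.585 years = 5.003×10⁷ s.
N = f × τ = 5.086×10⁵ × 5.003×10⁷ = 2.545×10¹³.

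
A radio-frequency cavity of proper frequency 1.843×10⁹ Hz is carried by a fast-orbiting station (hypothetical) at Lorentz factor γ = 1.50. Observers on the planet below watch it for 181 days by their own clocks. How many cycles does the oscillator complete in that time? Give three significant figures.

γ = 1.50
During 181 days of lab time, the oscillator's proper time advances by τ = Δt/γ = 181/1.500 = 120.7 days = 1.043×10⁷ s.
N = f × τ = 1.843×10⁹ × 1.043×10⁷ = 1.921×10¹⁶.

N = 1.92×10¹⁶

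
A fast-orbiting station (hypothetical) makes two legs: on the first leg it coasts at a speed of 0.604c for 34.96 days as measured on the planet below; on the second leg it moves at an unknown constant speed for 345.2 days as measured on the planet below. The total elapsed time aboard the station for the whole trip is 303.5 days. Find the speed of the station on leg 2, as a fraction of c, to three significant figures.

β = 0.602

Leg 1: γ = 1/√(1 − 0.604²) = 1/√0.6352 = 1.255; τ_1 = 34.96/1.255 = 27.86 days.
Leg 2: speed unknown; τ_2 = 345.2/γ_2.
Total proper time: 27.86 + τ_2 = 303.5, so τ_2 = 303.5 − 27.86 = 275.6 days.
γ_2 = 345.2/275.6 = 1.252; β = √(1 − 1/γ²) = √0.3624.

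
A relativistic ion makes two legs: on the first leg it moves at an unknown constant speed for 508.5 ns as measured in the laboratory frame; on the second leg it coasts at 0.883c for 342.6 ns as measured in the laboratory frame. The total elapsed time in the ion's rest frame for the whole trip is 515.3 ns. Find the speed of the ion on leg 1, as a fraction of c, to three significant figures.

β = 0.717

Leg 1: speed unknown; τ_1 = 508.5/γ_1.
Leg 2: γ = 1/√(1 − 0.883²) = 1/√0.2203 = 2.131; τ_2 = 342.6/2.131 = 160.8 ns.
Total proper time: τ_1 + 160.8 = 515.3, so τ_1 = 515.3 − 160.8 = 354.5 ns.
γ_1 = 508.5/354.5 = 1.434; β = √(1 − 1/γ²) = √0.5140.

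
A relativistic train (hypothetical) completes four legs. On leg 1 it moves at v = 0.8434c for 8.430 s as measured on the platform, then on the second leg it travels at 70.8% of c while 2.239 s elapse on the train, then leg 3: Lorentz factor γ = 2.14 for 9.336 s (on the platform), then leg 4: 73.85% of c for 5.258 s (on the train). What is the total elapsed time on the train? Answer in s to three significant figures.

τ = 16.4 s

Leg 1: γ = 1/√(1 − 0.8434²) = 1/√0.2887 = 1.861; τ_1 = 8.430/1.861 = 4.529 s.
Leg 2: 2.239 s is already measured on the train.
Leg 3: γ = 2.14; τ_3 = 9.336/2.140 = 4.363 s.
Leg 4: 5.258 s is already measured on the train.
Total: 4.529 + 2.239 + 4.363 + 5.258 s.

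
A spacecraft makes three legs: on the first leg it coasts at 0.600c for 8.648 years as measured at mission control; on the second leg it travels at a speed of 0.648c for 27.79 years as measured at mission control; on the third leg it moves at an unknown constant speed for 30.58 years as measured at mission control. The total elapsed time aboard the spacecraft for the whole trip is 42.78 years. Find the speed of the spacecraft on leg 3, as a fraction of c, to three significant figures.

Leg 1: γ = 1/√(1 − 0.600²) = 5/4 = 1.250; τ_1 = 8.648/1.250 = 6.918 years.
Leg 2: γ = 1/√(1 − 0.648²) = 1/√0.5801 = 1.313; τ_2 = 27.79/1.313 = 21.17 years.
Leg 3: speed unknown; τ_3 = 30.58/γ_3.
Total proper time: 6.918 + 21.17 + τ_3 = 42.78, so τ_3 = 42.78 − 28.08 = 14.70 years.
γ_3 = 30.58/14.70 = 2.081; β = √(1 − 1/γ²) = √0.7691.

β = 0.877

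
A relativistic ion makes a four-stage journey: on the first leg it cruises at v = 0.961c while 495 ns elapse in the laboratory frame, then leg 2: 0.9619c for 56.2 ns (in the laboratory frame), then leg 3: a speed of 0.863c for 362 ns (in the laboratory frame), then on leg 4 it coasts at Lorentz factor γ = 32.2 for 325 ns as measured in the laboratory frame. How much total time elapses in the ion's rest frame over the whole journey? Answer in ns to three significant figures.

Leg 1: γ = 1/√(1 − 0.961²) = 1/√0.07648 = 3.616; τ_1 = 495/3.616 = 136.9 ns.
Leg 2: γ = 1/√(1 − 0.9619²) = 1/√0.07475 = 3.658; τ_2 = 56.2/3.658 = 15.37 ns.
Leg 3: γ = 1/√(1 − 0.863²) = 1/√0.2552 = 1.979; τ_3 = 362/1.979 = 182.9 ns.
Leg 4: γ = 32.2; τ_4 = 325/32.20 = 10.09 ns.
Total: 136.9 + 15.37 + 182.9 + 10.09 ns.

τ = 345 ns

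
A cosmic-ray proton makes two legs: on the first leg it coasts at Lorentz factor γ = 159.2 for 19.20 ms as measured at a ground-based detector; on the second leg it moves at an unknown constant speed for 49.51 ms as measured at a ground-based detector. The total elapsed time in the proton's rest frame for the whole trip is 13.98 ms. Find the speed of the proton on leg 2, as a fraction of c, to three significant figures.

β = 0.960

Leg 1: γ = 159.2; τ_1 = 19.20/159.2 = 0.1206 ms.
Leg 2: speed unknown; τ_2 = 49.51/γ_2.
Total proper time: 0.1206 + τ_2 = 13.98, so τ_2 = 13.98 − 0.1206 = 13.86 ms.
γ_2 = 49.51/13.86 = 3.572; β = √(1 − 1/γ²) = √0.9216.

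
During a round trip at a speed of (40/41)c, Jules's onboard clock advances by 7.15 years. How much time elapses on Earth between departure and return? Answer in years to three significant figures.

γ = 1/√(1 − (40/41)²) = 41/9 ≈ 4.556
Earth-frame duration is the dilated interval: Δt = γτ = 4.556 × 7.15 years.

Δt = 32.6 years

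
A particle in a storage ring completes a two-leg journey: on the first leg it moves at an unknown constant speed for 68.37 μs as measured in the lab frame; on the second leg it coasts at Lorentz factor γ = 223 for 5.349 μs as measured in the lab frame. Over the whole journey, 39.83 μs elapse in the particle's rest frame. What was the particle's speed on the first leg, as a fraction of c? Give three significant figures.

β = 0.813

Leg 1: speed unknown; τ_1 = 68.37/γ_1.
Leg 2: γ = 223; τ_2 = 5.349/223.0 = 0.02399 μs.
Total proper time: τ_1 + 0.02399 = 39.83, so τ_1 = 39.83 − 0.02399 = 39.81 μs.
γ_1 = 68.37/39.81 = 1.718; β = √(1 − 1/γ²) = √0.6610.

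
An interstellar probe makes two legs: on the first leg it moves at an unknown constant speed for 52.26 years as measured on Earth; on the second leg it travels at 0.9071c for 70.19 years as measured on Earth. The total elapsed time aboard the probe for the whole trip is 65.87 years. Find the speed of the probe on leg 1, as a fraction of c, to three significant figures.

β = 0.719

Leg 1: speed unknown; τ_1 = 52.26/γ_1.
Leg 2: γ = 1/√(1 − 0.9071²) = 1/√0.1772 = 2.376; τ_2 = 70.19/2.376 = 29.54 years.
Total proper time: τ_1 + 29.54 = 65.87, so τ_1 = 65.87 − 29.54 = 36.33 years.
γ_1 = 52.26/36.33 = 1.439; β = √(1 − 1/γ²) = √0.5168.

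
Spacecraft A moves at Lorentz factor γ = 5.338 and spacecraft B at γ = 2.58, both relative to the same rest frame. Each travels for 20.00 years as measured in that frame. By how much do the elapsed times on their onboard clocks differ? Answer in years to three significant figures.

|τ_A − τ_B| = 4.01 years

A: γ = 5.338; τ_A = 20.00/5.338 = 3.747 years.
B: γ = 2.58; τ_B = 20.00/2.580 = 7.752 years.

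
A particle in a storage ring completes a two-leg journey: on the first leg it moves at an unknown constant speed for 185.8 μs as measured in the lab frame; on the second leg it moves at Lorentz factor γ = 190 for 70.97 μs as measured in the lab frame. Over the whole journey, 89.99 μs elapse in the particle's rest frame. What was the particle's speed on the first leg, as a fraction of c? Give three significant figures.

Leg 1: speed unknown; τ_1 = 185.8/γ_1.
Leg 2: γ = 190; τ_2 = 70.97/190.0 = 0.3735 μs.
Total proper time: τ_1 + 0.3735 = 89.99, so τ_1 = 89.99 − 0.3735 = 89.62 μs.
γ_1 = 185.8/89.62 = 2.073; β = √(1 − 1/γ²) = √0.7674.

β = 0.876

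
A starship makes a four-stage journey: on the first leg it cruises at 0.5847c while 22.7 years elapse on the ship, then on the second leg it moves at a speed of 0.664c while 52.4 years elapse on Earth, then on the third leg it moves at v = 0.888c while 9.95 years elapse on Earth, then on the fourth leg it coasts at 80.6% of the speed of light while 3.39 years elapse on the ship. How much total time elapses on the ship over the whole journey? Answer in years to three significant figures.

Leg 1: 22.7 years is already measured on the ship.
Leg 2: γ = 1/√(1 − 0.664²) = 1/√0.5591 = 1.337; τ_2 = 52.4/1.337 = 39.18 years.
Leg 3: γ = 1/√(1 − 0.888²) = 1/√0.2115 = 2.175; τ_3 = 9.95/2.175 = 4.575 years.
Leg 4: 3.39 years is already measured on the ship.
Total: 22.70 + 39.18 + 4.575 + 3.390 years.

τ = 69.8 years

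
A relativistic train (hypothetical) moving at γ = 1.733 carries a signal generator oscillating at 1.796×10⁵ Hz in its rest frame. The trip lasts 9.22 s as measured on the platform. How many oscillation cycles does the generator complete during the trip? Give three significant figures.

N = 9.56×10⁵

γ = 1.733
The oscillator's own cycle count is N = f × τ where τ is the proper time on the train. τ = Δt/γ = 9.22/1.733 = 5.320 s = 5.320×10⁰ s.
N = 1.796×10⁵ × 5.320×10⁰ = 9.555×10⁵.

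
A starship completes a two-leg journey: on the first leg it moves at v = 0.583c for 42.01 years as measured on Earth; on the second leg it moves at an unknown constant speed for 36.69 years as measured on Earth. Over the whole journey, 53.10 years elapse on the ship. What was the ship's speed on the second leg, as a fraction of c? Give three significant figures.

β = 0.856

Leg 1: γ = 1/√(1 − 0.583²) = 1/√0.6601 = 1.231; τ_1 = 42.01/1.231 = 34.13 years.
Leg 2: speed unknown; τ_2 = 36.69/γ_2.
Total proper time: 34.13 + τ_2 = 53.10, so τ_2 = 53.10 − 34.13 = 18.97 years.
γ_2 = 36.69/18.97 = 1.934; β = √(1 − 1/γ²) = √0.7327.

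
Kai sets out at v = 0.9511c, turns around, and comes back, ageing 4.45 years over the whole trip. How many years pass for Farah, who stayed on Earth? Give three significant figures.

γ = 1/√(1 − 0.9511²) = 1/√0.09541 = 3.237
Earth-frame duration is the dilated interval: Δt = γτ = 3.237 × 4.45 years.

Δt = 14.4 years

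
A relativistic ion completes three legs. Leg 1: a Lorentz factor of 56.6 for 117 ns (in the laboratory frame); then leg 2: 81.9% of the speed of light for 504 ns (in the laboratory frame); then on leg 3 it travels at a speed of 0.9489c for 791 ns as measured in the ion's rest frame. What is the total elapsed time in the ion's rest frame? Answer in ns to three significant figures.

τ = 1080 ns

Leg 1: γ = 56.6; τ_1 = 117/56.60 = 2.067 ns.
Leg 2: β = 0.819; γ = 1/√(1 − 0.819²) = 1/√0.3292 = 1.743; τ_2 = 504/1.743 = 289.2 ns.
Leg 3: 791 ns is already measured in the ion's rest frame.
Total: 2.067 + 289.2 + 791.0 ns.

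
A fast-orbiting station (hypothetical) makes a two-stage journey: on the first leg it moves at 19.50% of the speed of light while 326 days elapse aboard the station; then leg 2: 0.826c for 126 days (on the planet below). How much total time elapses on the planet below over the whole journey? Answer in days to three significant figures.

Δt = 458 days

Leg 1: β = 0.1950; γ = 1/√(1 − 0.1950²) = 1/√0.9620 = 1.020; Δt_1 = 1.020 × 326 = 332.4 days.
Leg 2: 126 days is already measured on the planet below.
Total: 332.4 + 126.0 days.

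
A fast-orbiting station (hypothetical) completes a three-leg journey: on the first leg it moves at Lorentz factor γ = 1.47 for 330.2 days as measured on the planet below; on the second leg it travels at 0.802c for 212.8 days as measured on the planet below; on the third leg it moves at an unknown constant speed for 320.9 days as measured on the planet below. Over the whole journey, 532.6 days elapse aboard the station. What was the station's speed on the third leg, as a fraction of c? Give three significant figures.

β = 0.826

Leg 1: γ = 1.47; τ_1 = 330.2/1.470 = 224.6 days.
Leg 2: γ = 1/√(1 − 0.802²) = 1/√0.3568 = 1.674; τ_2 = 212.8/1.674 = 127.1 days.
Leg 3: speed unknown; τ_3 = 320.9/γ_3.
Total proper time: 224.6 + 127.1 + τ_3 = 532.6, so τ_3 = 532.6 − 351.7 = 180.9 days.
γ_3 = 320.9/180.9 = 1.774; β = √(1 − 1/γ²) = √0.6823.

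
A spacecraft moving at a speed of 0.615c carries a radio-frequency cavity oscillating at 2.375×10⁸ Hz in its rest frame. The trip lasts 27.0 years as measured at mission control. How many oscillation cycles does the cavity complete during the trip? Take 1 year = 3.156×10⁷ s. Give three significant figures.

N = 1.60×10¹⁷

γ = 1/√(1 − 0.615²) = 1/√0.6218 = 1.268
The oscillator's own cycle count is N = f × τ where τ is the proper time aboard the spacecraft. τ = Δt/γ = 27.0/1.268 = 21.29 years = 6.719×10⁸ s.
N = 2.375×10⁸ × 6.719×10⁸ = 1.596×10¹⁷.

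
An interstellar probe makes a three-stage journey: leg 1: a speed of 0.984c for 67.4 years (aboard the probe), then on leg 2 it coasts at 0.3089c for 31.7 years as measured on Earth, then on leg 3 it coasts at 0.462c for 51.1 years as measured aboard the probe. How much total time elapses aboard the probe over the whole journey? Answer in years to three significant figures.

Leg 1: 67.4 years is already measured aboard the probe.
Leg 2: γ = 1/√(1 − 0.3089²) = 1/√0.9046 = 1.051; τ_2 = 31.7/1.051 = 30.15 years.
Leg 3: 51.1 years is already measured aboard the probe.
Total: 67.40 + 30.15 + 51.10 years.

τ = 149 years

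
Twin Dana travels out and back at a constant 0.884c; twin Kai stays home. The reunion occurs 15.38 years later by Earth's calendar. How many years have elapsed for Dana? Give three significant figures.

γ = 1/√(1 − 0.884²) = 1/√0.2185 = 2.139
Dana's clock measures proper time along the trip: τ = Δt/γ = 15.38/2.139 years.

τ = 7.19 years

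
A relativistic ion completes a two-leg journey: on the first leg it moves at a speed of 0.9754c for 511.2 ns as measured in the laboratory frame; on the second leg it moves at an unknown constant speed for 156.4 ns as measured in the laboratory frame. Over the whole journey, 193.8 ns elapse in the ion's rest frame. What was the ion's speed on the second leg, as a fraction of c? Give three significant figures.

Leg 1: γ = 1/√(1 − 0.9754²) = 1/√0.04859 = 4.536; τ_1 = 511.2/4.536 = 112.7 ns.
Leg 2: speed unknown; τ_2 = 156.4/γ_2.
Total proper time: 112.7 + τ_2 = 193.8, so τ_2 = 193.8 − 112.7 = 81.11 ns.
γ_2 = 156.4/81.11 = 1.928; β = √(1 − 1/γ²) = √0.7310.

β = 0.855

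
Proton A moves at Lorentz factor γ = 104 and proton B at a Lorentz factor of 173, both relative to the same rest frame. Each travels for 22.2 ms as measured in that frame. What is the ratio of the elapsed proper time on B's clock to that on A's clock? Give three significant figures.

τ_B/τ_A = 0.601

A: γ = 104. B: γ = 173.
τ_A/τ_B = γ_B/γ_A = 173.0/104.0 = 1.663, so τ_B/τ_A = 0.6012.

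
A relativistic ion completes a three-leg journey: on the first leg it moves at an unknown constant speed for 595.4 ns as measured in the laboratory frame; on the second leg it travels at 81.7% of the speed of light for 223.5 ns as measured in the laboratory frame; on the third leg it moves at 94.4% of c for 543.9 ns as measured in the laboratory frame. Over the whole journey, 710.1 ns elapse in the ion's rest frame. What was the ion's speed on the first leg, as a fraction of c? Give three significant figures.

Leg 1: speed unknown; τ_1 = 595.4/γ_1.
Leg 2: β = 0.817; γ = 1/√(1 − 0.817²) = 1/√0.3325 = 1.734; τ_2 = 223.5/1.734 = 128.9 ns.
Leg 3: β = 0.944; γ = 1/√(1 − 0.944²) = 1/√0.1089 = 3.031; τ_3 = 543.9/3.031 = 179.5 ns.
Total proper time: τ_1 + 128.9 + 179.5 = 710.1, so τ_1 = 710.1 − 308.3 = 401.8 ns.
γ_1 = 595.4/401.8 = 1.482; β = √(1 − 1/γ²) = √0.5447.

β = 0.738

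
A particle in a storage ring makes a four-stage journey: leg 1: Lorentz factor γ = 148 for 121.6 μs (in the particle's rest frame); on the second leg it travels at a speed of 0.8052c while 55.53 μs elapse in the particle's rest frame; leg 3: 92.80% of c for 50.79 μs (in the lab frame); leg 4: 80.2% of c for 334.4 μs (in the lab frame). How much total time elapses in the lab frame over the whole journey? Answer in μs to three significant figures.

Leg 1: γ = 148; Δt_1 = 148.0 × 121.6 = 1.800×10⁴ μs.
Leg 2: γ = 1/√(1 − 0.8052²) = 1/√0.3517 = 1.686; Δt_2 = 1.686 × 55.53 = 93.64 μs.
Leg 3: 50.79 μs is already measured in the lab frame.
Leg 4: 334.4 μs is already measured in the lab frame.
Total: 1.800×10⁴ + 93.64 + 50.79 + 334.4 μs.

Δt = 1.85×10⁴ μs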